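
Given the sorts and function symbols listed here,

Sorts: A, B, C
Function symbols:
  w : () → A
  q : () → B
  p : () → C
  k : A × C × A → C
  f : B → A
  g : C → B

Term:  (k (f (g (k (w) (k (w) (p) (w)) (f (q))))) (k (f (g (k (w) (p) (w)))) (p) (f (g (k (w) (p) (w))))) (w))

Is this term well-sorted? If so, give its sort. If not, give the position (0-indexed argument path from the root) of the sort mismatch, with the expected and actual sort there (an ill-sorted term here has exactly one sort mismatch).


well-sorted; sort = C

        (w) : A
          (w) : A
          (p) : C
          (w) : A
        (k (w) (p) (w)) : C
          (q) : B
        (f (q)) : A
      (k (w) (k (w) (p) (w)) (f (q))) : C
    (g (k (w) (k (w) (p) (w)) (f (q)))) : B
  (f (g (k (w) (k (w) (p) (w)) (f (q))))) : A
          (w) : A
          (p) : C
          (w) : A
        (k (w) (p) (w)) : C
      (g (k (w) (p) (w))) : B
    (f (g (k (w) (p) (w)))) : A
    (p) : C
          (w) : A
          (p) : C
          (w) : A
        (k (w) (p) (w)) : C
      (g (k (w) (p) (w))) : B
    (f (g (k (w) (p) (w)))) : A
  (k (f (g (k (w) (p) (w)))) (p) (f (g (k (w) (p) (w))))) : C
  (w) : A
(k (f (g (k (w) (k (w) (p) (w)) (f (q))))) (k (f (g (k (w) (p) (w)))) (p) (f (g (k (w) (p) (w))))) (w)) : C


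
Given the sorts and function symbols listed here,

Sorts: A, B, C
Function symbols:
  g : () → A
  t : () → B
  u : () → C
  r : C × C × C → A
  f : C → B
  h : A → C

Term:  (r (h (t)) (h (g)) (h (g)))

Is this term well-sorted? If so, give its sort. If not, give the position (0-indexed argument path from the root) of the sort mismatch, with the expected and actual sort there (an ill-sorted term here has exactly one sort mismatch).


ill-sorted at position [0, 0]: expected A, got B

    (t) : B
  (h (t)) : ✗ arg 0 at [0, 0] has sort B, expected A
    (g) : A
  (h (g)) : C
    (g) : A
  (h (g)) : C


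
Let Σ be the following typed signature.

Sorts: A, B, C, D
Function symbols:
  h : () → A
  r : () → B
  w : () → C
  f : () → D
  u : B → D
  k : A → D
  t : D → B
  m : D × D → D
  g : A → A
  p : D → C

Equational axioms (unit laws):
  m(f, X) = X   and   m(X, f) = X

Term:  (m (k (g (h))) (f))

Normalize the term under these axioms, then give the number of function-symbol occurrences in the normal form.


1. (m (k (g (h))) (f))  →  (k (g (h)))
normal form: (k (g (h)))

size = 3


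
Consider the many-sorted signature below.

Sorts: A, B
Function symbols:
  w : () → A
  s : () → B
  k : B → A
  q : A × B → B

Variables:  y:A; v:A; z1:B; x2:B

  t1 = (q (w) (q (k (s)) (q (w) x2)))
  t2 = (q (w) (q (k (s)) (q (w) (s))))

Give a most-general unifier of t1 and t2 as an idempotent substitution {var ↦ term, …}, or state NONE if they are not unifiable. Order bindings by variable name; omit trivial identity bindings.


{x2 ↦ (s)}


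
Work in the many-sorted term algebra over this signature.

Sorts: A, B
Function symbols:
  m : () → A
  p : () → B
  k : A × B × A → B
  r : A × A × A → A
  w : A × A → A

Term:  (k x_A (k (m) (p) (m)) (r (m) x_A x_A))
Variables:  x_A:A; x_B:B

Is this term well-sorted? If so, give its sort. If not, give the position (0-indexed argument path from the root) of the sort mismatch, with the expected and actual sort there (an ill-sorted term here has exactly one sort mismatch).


  x_A : A
    (m) : A
    (p) : B
    (m) : A
  (k (m) (p) (m)) : B
    (m) : A
    x_A : A
    x_A : A
  (r (m) x_A x_A) : A
(k x_A (k (m) (p) (m)) (r (m) x_A x_A)) : B

well-sorted; sort = B


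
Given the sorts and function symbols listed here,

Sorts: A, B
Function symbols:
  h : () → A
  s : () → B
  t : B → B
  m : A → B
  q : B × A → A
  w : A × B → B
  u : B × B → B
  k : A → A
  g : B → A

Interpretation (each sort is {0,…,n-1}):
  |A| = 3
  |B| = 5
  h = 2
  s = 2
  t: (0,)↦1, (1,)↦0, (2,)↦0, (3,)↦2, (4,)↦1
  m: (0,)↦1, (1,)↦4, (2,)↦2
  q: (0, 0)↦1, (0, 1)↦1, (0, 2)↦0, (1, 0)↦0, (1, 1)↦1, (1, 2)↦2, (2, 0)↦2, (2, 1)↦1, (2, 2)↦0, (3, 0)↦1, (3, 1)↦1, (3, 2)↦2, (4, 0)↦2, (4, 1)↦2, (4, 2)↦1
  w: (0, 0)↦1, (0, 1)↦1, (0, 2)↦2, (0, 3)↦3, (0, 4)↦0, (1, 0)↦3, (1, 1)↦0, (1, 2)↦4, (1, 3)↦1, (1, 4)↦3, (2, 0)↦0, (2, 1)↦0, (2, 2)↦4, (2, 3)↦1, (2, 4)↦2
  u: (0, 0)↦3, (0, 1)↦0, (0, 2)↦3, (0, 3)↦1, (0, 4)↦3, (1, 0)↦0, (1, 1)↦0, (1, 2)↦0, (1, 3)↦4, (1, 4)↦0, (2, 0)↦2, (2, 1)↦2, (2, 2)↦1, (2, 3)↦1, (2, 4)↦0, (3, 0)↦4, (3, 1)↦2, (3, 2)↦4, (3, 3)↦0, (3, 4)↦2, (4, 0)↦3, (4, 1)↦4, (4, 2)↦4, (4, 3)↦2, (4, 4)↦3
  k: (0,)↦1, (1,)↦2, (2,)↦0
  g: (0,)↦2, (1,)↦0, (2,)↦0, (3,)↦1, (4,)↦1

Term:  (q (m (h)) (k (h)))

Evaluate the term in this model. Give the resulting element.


  h = 2
  (m (h)) = m(2,) = 2
  h = 2
  (k (h)) = k(2,) = 0
  (q (m (h)) (k (h))) = q(2, 0) = 2

value = 2


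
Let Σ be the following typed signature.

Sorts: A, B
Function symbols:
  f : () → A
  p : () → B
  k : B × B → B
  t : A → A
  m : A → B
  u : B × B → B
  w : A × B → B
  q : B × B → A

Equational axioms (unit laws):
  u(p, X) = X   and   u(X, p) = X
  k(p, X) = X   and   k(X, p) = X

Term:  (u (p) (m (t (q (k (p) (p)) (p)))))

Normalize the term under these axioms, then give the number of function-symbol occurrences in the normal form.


1. (u (p) (m (t (q (k (p) (p)) (p)))))  →  (m (t (q (k (p) (p)) (p))))
2. (m (t (q (k (p) (p)) (p))))  →  (m (t (q (p) (p))))
normal form: (m (t (q (p) (p))))

size = 5


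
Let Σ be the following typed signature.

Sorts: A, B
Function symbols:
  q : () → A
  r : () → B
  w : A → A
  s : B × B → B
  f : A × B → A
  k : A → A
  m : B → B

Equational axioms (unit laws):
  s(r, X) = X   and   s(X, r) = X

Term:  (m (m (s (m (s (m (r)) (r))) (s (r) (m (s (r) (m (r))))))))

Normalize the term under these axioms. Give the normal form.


normal form = (m (m (s (m (m (r))) (m (m (r))))))

1. (m (m (s (m (s (m (r)) (r))) (s (r) (m (s (r) (m (r))))))))  →  (m (m (s (m (m (r))) (s (r) (m (s (r) (m (r))))))))
2. (m (m (s (m (m (r))) (s (r) (m (s (r) (m (r))))))))  →  (m (m (s (m (m (r))) (m (s (r) (m (r)))))))
3. (m (m (s (m (m (r))) (m (s (r) (m (r)))))))  →  (m (m (s (m (m (r))) (m (m (r))))))


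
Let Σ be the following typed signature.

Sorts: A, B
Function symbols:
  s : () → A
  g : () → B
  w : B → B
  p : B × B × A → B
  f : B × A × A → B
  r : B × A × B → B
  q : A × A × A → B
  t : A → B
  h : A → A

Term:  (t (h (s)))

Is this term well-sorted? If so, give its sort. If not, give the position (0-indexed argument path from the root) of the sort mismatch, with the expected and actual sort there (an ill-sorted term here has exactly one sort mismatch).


    (s) : A
  (h (s)) : A
(t (h (s))) : B

well-sorted; sort = B


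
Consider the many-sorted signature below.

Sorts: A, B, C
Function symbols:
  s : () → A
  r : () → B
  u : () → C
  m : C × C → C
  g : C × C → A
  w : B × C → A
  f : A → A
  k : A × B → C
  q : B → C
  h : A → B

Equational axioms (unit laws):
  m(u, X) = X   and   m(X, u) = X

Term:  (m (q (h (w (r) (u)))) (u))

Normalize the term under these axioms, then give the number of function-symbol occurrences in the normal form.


size = 5

1. (m (q (h (w (r) (u)))) (u))  →  (q (h (w (r) (u))))
normal form: (q (h (w (r) (u))))


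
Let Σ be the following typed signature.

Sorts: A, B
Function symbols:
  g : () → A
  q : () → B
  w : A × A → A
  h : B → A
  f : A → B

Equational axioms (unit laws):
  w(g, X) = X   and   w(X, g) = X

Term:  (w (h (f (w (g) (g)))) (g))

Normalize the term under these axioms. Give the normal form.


1. (w (h (f (w (g) (g)))) (g))  →  (h (f (w (g) (g))))
2. (h (f (w (g) (g))))  →  (h (f (g)))

normal form = (h (f (g)))


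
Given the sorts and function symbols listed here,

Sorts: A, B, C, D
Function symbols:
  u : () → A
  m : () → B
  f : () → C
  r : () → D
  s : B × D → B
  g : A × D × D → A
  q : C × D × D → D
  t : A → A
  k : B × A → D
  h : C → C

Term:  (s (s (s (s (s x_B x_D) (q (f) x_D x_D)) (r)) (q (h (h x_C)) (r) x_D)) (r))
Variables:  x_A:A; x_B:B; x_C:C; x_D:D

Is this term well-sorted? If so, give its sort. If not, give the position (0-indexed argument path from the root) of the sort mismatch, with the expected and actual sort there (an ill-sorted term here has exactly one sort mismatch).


well-sorted; sort = B

          x_B : B
          x_D : D
        (s x_B x_D) : B
          (f) : C
          x_D : D
          x_D : D
        (q (f) x_D x_D) : D
      (s (s x_B x_D) (q (f) x_D x_D)) : B
      (r) : D
    (s (s (s x_B x_D) (q (f) x_D x_D)) (r)) : B
          x_C : C
        (h x_C) : C
      (h (h x_C)) : C
      (r) : D
      x_D : D
    (q (h (h x_C)) (r) x_D) : D
  (s (s (s (s x_B x_D) (q (f) x_D x_D)) (r)) (q (h (h x_C)) (r) x_D)) : B
  (r) : D
(s (s (s (s (s x_B x_D) (q (f) x_D x_D)) (r)) (q (h (h x_C)) (r) x_D)) (r)) : B


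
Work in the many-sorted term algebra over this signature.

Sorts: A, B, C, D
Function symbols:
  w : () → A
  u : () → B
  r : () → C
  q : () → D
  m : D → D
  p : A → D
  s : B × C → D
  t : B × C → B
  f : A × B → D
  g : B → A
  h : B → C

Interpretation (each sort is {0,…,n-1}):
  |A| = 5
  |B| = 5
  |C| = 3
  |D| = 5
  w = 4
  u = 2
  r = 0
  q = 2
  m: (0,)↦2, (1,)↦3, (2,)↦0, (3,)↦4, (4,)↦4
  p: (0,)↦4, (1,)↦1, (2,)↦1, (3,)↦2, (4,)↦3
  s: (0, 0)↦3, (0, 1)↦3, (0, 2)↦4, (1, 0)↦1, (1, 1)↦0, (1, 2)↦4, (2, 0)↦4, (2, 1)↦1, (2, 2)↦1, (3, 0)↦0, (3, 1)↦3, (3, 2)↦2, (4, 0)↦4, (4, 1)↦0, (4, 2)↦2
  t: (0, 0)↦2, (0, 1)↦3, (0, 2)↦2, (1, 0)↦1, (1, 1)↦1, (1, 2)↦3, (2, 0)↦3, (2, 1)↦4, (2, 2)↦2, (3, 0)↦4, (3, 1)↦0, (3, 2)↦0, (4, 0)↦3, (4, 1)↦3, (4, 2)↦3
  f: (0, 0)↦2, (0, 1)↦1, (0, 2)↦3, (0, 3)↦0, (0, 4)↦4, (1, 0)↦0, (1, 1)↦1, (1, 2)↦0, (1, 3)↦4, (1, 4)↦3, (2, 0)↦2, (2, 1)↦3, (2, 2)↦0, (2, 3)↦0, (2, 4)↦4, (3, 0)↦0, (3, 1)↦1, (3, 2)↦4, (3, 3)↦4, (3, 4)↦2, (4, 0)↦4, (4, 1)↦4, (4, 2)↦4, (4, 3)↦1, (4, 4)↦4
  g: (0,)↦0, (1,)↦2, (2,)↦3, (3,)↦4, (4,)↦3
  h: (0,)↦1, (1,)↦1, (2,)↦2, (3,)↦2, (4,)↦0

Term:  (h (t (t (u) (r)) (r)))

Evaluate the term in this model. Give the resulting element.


value = 0

  u = 2
  r = 0
  (t (u) (r)) = t(2, 0) = 3
  r = 0
  (t (t (u) (r)) (r)) = t(3, 0) = 4
  (h (t (t (u) (r)) (r))) = h(4,) = 0


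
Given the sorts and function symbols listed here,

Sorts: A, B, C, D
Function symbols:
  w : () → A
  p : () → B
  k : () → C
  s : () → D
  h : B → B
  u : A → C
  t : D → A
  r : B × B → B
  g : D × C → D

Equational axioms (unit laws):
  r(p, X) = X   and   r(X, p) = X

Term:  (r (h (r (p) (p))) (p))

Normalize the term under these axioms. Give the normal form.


1. (r (h (r (p) (p))) (p))  →  (h (r (p) (p)))
2. (h (r (p) (p)))  →  (h (p))

normal form = (h (p))


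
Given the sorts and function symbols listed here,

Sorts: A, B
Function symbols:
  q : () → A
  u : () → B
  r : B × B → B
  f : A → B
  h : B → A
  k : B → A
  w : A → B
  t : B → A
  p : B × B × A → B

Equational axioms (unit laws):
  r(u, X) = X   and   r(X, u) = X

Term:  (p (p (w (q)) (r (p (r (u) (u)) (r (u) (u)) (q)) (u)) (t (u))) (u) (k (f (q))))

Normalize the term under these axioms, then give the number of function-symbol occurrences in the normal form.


size = 14

1. (p (p (w (q)) (r (p (r (u) (u)) (r (u) (u)) (q)) (u)) (t (u))) (u) (k (f (q))))  →  (p (p (w (q)) (p (r (u) (u)) (r (u) (u)) (q)) (t (u))) (u) (k (f (q))))
2. (p (p (w (q)) (p (r (u) (u)) (r (u) (u)) (q)) (t (u))) (u) (k (f (q))))  →  (p (p (w (q)) (p (u) (r (u) (u)) (q)) (t (u))) (u) (k (f (q))))
3. (p (p (w (q)) (p (u) (r (u) (u)) (q)) (t (u))) (u) (k (f (q))))  →  (p (p (w (q)) (p (u) (u) (q)) (t (u))) (u) (k (f (q))))
normal form: (p (p (w (q)) (p (u) (u) (q)) (t (u))) (u) (k (f (q))))


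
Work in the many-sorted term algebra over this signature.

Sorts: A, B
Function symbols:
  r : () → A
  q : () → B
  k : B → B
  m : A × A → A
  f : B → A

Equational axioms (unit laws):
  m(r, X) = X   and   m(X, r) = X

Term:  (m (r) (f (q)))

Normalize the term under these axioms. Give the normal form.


1. (m (r) (f (q)))  →  (f (q))

normal form = (f (q))


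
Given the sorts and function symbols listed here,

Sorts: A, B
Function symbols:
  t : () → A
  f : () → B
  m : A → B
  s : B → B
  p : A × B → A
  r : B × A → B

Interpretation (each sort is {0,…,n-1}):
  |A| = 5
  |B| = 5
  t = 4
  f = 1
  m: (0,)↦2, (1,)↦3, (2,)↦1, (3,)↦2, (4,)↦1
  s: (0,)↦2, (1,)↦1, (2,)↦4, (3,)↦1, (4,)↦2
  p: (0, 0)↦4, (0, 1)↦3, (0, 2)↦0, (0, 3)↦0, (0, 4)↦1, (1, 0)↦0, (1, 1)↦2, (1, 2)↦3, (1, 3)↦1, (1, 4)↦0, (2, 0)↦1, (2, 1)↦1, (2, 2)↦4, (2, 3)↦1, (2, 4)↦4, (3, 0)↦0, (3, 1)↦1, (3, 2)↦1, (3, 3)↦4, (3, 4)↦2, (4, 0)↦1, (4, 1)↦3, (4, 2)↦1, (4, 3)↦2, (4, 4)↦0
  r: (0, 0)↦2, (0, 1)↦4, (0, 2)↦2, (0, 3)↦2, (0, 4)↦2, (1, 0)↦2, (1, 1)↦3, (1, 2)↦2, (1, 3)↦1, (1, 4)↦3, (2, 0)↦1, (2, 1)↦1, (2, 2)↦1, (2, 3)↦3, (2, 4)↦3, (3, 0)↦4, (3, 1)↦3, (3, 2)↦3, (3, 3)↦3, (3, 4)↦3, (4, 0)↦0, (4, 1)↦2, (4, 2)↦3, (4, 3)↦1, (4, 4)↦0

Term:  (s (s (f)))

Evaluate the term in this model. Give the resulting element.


value = 1

  f = 1
  (s (f)) = s(1,) = 1
  (s (s (f))) = s(1,) = 1


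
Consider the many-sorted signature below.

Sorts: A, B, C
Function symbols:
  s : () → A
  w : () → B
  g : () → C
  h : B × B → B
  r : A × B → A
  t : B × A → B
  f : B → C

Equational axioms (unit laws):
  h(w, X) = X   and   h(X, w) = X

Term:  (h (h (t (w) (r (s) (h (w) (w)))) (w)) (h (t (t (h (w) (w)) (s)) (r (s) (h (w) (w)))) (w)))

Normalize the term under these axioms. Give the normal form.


1. (h (h (t (w) (r (s) (h (w) (w)))) (w)) (h (t (t (h (w) (w)) (s)) (r (s) (h (w) (w)))) (w)))  →  (h (t (w) (r (s) (h (w) (w)))) (h (t (t (h (w) (w)) (s)) (r (s) (h (w) (w)))) (w)))
2. (h (t (w) (r (s) (h (w) (w)))) (h (t (t (h (w) (w)) (s)) (r (s) (h (w) (w)))) (w)))  →  (h (t (w) (r (s) (w))) (h (t (t (h (w) (w)) (s)) (r (s) (h (w) (w)))) (w)))
3. (h (t (w) (r (s) (w))) (h (t (t (h (w) (w)) (s)) (r (s) (h (w) (w)))) (w)))  →  (h (t (w) (r (s) (w))) (t (t (h (w) (w)) (s)) (r (s) (h (w) (w)))))
4. (h (t (w) (r (s) (w))) (t (t (h (w) (w)) (s)) (r (s) (h (w) (w)))))  →  (h (t (w) (r (s) (w))) (t (t (w) (s)) (r (s) (h (w) (w)))))
5. (h (t (w) (r (s) (w))) (t (t (w) (s)) (r (s) (h (w) (w)))))  →  (h (t (w) (r (s) (w))) (t (t (w) (s)) (r (s) (w))))

normal form = (h (t (w) (r (s) (w))) (t (t (w) (s)) (r (s) (w))))


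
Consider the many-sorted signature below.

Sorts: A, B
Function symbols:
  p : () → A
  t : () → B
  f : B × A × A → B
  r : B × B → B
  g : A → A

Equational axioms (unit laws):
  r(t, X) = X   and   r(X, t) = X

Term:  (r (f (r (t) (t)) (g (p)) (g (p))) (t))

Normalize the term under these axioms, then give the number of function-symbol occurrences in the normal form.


size = 6

1. (r (f (r (t) (t)) (g (p)) (g (p))) (t))  →  (f (r (t) (t)) (g (p)) (g (p)))
2. (f (r (t) (t)) (g (p)) (g (p)))  →  (f (t) (g (p)) (g (p)))
normal form: (f (t) (g (p)) (g (p)))


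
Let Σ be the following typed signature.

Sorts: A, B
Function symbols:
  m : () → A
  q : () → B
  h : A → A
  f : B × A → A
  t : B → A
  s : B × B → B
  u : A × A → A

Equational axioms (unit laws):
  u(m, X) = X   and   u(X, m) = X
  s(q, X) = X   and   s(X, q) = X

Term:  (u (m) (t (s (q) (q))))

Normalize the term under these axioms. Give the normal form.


normal form = (t (q))

1. (u (m) (t (s (q) (q))))  →  (t (s (q) (q)))
2. (t (s (q) (q)))  →  (t (q))


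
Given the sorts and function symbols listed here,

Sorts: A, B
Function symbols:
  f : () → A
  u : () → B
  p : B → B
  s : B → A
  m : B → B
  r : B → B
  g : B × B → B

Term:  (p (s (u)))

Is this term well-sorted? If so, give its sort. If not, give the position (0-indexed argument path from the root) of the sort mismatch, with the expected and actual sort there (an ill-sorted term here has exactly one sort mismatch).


    (u) : B
  (s (u)) : A
(p (s (u))) : ✗ arg 0 at [0] has sort A, expected B

ill-sorted at position [0]: expected B, got A


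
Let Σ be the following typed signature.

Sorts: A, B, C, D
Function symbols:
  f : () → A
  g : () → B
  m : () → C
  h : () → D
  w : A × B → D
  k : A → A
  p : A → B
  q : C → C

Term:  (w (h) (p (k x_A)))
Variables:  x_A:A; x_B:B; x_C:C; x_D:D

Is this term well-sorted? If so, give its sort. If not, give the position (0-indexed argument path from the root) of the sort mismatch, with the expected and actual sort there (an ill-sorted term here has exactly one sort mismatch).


  (h) : D
      x_A : A
    (k x_A) : A
  (p (k x_A)) : B
(w (h) (p (k x_A))) : ✗ arg 0 at [0] has sort D, expected A

ill-sorted at position [0]: expected A, got D


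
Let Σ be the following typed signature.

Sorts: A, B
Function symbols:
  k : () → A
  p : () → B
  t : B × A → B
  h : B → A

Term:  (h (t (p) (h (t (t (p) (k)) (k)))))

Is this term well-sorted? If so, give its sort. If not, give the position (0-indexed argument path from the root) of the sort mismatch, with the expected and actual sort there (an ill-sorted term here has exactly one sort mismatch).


well-sorted; sort = A

    (p) : B
          (p) : B
          (k) : A
        (t (p) (k)) : B
        (k) : A
      (t (t (p) (k)) (k)) : B
    (h (t (t (p) (k)) (k))) : A
  (t (p) (h (t (t (p) (k)) (k)))) : B
(h (t (p) (h (t (t (p) (k)) (k))))) : A


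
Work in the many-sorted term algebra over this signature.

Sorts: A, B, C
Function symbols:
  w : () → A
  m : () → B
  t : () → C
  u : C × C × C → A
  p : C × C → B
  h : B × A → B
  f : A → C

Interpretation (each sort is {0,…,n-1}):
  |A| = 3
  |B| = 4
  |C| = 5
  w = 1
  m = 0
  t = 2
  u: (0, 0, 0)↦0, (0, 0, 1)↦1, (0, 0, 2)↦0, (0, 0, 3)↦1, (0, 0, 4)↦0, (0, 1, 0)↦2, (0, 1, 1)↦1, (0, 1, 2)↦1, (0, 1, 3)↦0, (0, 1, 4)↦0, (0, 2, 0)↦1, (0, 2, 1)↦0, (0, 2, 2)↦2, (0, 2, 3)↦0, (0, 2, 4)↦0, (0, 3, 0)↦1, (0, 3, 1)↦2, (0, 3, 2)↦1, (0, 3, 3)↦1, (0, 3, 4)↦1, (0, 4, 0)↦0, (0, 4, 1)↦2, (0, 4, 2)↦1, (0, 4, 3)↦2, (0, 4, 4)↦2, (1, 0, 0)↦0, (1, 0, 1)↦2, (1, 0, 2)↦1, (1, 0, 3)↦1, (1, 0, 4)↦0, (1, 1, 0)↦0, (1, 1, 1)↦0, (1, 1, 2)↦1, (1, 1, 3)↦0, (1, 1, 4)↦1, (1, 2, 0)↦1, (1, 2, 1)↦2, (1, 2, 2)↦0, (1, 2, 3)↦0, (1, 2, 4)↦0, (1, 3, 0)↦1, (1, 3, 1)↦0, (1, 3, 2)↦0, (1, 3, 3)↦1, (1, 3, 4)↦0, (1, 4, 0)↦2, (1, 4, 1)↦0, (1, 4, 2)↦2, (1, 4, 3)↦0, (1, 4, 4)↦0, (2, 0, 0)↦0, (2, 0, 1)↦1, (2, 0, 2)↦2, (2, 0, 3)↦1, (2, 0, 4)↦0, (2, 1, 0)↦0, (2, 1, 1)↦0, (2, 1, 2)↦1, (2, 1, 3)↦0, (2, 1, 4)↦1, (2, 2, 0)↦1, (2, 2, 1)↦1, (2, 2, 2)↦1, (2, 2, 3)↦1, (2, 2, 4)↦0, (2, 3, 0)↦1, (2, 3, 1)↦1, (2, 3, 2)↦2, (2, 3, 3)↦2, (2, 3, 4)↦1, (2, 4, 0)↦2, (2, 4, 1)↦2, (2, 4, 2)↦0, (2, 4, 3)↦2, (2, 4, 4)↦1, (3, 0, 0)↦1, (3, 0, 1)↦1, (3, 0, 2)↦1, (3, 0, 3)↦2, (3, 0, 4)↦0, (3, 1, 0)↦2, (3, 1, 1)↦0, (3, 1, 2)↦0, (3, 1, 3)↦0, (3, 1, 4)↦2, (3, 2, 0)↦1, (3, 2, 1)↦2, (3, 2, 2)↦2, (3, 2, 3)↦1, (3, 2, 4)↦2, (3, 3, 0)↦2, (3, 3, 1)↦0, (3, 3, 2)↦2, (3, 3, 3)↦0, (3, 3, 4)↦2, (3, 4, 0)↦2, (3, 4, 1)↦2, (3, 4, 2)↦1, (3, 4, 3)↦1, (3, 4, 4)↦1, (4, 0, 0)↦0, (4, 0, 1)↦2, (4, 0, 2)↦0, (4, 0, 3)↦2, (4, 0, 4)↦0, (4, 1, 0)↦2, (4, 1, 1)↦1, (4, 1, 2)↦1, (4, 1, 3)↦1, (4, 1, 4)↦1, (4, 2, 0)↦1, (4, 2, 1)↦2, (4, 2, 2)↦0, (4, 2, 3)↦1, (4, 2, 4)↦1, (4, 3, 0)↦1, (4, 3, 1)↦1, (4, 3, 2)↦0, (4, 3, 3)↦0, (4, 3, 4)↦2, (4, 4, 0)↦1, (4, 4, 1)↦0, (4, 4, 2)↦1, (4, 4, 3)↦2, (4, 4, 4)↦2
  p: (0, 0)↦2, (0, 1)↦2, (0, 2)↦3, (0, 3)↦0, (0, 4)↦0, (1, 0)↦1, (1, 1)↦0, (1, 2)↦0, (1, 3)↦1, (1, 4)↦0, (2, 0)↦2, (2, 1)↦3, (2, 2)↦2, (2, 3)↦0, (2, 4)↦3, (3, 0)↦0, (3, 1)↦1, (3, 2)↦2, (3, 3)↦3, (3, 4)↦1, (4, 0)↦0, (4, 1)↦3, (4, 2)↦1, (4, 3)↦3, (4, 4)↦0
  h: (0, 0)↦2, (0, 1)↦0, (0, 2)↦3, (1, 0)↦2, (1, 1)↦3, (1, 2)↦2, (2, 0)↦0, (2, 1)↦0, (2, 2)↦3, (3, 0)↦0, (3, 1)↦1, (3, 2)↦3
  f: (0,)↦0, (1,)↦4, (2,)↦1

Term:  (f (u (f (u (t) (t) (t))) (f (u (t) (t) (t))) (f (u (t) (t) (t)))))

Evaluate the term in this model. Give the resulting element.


  t = 2
  t = 2
  t = 2
  (u (t) (t) (t)) = u(2, 2, 2) = 1
  (f (u (t) (t) (t))) = f(1,) = 4
  t = 2
  t = 2
  t = 2
  (u (t) (t) (t)) = u(2, 2, 2) = 1
  (f (u (t) (t) (t))) = f(1,) = 4
  t = 2
  t = 2
  t = 2
  (u (t) (t) (t)) = u(2, 2, 2) = 1
  (f (u (t) (t) (t))) = f(1,) = 4
  (u (f (u (t) (t) (t))) (f (u (t) (t) (t))) (f (u (t) (t) (t)))) = u(4, 4, 4) = 2
  (f (u (f (u (t) (t) (t))) (f (u (t) (t) (t))) (f (u (t) (t) (t))))) = f(2,) = 1

value = 1


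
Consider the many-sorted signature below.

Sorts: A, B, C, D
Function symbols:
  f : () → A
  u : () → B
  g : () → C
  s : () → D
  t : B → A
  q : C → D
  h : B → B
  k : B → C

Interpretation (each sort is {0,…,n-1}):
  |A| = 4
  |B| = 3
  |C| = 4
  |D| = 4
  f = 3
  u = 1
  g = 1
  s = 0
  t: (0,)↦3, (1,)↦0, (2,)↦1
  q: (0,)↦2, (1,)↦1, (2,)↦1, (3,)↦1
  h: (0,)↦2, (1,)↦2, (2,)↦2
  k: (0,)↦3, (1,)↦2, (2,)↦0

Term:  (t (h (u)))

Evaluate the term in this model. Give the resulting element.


  u = 1
  (h (u)) = h(1,) = 2
  (t (h (u))) = t(2,) = 1

value = 1


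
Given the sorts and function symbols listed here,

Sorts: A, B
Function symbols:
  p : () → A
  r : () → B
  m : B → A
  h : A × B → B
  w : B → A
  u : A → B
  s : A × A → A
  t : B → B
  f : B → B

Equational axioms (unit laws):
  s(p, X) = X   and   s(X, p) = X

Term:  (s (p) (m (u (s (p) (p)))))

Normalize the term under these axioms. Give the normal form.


1. (s (p) (m (u (s (p) (p)))))  →  (m (u (s (p) (p))))
2. (m (u (s (p) (p))))  →  (m (u (p)))

normal form = (m (u (p)))


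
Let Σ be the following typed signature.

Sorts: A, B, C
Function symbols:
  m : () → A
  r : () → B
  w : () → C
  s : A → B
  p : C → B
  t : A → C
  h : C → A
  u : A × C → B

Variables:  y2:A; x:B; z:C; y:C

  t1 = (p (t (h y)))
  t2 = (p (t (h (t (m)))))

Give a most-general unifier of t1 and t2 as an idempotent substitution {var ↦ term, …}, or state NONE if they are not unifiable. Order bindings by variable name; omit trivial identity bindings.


{y ↦ (t (m))}


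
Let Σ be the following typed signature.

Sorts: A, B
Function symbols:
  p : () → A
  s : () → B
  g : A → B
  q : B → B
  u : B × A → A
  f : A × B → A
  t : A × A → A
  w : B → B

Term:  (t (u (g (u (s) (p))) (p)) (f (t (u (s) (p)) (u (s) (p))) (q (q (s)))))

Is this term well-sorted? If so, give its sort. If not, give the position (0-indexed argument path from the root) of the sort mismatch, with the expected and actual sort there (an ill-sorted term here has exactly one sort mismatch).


well-sorted; sort = A

        (s) : B
        (p) : A
      (u (s) (p)) : A
    (g (u (s) (p))) : B
    (p) : A
  (u (g (u (s) (p))) (p)) : A
        (s) : B
        (p) : A
      (u (s) (p)) : A
        (s) : B
        (p) : A
      (u (s) (p)) : A
    (t (u (s) (p)) (u (s) (p))) : A
        (s) : B
      (q (s)) : B
    (q (q (s))) : B
  (f (t (u (s) (p)) (u (s) (p))) (q (q (s)))) : A
(t (u (g (u (s) (p))) (p)) (f (t (u (s) (p)) (u (s) (p))) (q (q (s))))) : A


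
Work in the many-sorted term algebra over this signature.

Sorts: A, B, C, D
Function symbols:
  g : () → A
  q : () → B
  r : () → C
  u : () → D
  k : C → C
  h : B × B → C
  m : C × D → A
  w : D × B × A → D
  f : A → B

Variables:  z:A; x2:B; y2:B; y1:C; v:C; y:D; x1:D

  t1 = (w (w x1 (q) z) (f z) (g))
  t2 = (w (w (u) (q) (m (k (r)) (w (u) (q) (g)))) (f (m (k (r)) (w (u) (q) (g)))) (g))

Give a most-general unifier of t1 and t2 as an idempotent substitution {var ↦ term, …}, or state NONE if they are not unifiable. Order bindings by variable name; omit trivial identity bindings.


{x1 ↦ (u), z ↦ (m (k (r)) (w (u) (q) (g)))}


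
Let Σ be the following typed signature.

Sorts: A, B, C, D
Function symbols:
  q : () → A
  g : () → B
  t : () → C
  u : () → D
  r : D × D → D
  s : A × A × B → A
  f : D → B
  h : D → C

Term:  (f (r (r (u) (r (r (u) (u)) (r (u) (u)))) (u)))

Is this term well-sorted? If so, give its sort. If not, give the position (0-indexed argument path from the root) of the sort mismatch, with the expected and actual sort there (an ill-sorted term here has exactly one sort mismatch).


      (u) : D
          (u) : D
          (u) : D
        (r (u) (u)) : D
          (u) : D
          (u) : D
        (r (u) (u)) : D
      (r (r (u) (u)) (r (u) (u))) : D
    (r (u) (r (r (u) (u)) (r (u) (u)))) : D
    (u) : D
  (r (r (u) (r (r (u) (u)) (r (u) (u)))) (u)) : D
(f (r (r (u) (r (r (u) (u)) (r (u) (u)))) (u))) : B

well-sorted; sort = B


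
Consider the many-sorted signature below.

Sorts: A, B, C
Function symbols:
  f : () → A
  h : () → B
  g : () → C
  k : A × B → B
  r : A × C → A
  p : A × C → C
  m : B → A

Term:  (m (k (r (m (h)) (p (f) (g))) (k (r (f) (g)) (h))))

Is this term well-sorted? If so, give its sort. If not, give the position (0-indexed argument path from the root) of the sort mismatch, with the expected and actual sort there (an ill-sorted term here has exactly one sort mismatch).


        (h) : B
      (m (h)) : A
        (f) : A
        (g) : C
      (p (f) (g)) : C
    (r (m (h)) (p (f) (g))) : A
        (f) : A
        (g) : C
      (r (f) (g)) : A
      (h) : B
    (k (r (f) (g)) (h)) : B
  (k (r (m (h)) (p (f) (g))) (k (r (f) (g)) (h))) : B
(m (k (r (m (h)) (p (f) (g))) (k (r (f) (g)) (h)))) : A

well-sorted; sort = A


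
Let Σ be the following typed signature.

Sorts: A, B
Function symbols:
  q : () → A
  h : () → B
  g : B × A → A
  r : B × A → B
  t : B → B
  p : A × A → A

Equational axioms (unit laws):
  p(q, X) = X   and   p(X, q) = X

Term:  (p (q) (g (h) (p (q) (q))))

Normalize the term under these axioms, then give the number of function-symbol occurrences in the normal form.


1. (p (q) (g (h) (p (q) (q))))  →  (g (h) (p (q) (q)))
2. (g (h) (p (q) (q)))  →  (g (h) (q))
normal form: (g (h) (q))

size = 3


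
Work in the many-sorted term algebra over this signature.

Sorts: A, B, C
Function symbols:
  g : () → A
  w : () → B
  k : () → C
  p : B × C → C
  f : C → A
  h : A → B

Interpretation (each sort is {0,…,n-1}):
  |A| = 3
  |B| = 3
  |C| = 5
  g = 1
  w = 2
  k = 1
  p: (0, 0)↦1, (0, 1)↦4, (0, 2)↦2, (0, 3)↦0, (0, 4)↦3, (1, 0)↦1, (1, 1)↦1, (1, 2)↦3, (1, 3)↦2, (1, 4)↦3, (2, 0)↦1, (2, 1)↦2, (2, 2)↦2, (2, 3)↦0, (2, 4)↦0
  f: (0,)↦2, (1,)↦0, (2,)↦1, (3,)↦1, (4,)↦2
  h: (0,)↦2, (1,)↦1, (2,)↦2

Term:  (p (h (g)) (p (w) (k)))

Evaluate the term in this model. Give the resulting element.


value = 3

  g = 1
  (h (g)) = h(1,) = 1
  w = 2
  k = 1
  (p (w) (k)) = p(2, 1) = 2
  (p (h (g)) (p (w) (k))) = p(1, 2) = 3


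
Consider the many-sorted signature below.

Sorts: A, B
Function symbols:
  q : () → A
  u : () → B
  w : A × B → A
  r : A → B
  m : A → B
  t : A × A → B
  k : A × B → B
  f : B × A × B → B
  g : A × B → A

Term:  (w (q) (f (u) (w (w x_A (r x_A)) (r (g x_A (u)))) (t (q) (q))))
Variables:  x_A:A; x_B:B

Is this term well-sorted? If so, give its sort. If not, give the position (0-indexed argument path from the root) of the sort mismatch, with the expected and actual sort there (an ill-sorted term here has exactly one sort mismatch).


  (q) : A
    (u) : B
        x_A : A
          x_A : A
        (r x_A) : B
      (w x_A (r x_A)) : A
          x_A : A
          (u) : B
        (g x_A (u)) : A
      (r (g x_A (u))) : B
    (w (w x_A (r x_A)) (r (g x_A (u)))) : A
      (q) : A
      (q) : A
    (t (q) (q)) : B
  (f (u) (w (w x_A (r x_A)) (r (g x_A (u)))) (t (q) (q))) : B
(w (q) (f (u) (w (w x_A (r x_A)) (r (g x_A (u)))) (t (q) (q)))) : A

well-sorted; sort = A


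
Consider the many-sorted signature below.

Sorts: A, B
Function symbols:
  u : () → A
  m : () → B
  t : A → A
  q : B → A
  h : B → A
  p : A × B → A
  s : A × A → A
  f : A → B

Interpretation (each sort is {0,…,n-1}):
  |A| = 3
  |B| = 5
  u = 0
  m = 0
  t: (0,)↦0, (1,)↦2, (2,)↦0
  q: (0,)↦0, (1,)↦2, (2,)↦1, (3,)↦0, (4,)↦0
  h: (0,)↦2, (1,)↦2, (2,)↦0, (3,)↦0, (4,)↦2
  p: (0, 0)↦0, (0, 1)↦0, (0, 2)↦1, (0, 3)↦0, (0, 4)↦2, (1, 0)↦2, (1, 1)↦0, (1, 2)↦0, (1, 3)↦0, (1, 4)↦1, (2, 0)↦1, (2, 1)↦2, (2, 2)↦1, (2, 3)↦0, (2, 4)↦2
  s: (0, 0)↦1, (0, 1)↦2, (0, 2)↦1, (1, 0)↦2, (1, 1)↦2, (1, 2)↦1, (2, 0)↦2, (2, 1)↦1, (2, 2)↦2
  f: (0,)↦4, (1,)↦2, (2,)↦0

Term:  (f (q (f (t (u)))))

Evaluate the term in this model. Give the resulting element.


value = 4

  u = 0
  (t (u)) = t(0,) = 0
  (f (t (u))) = f(0,) = 4
  (q (f (t (u)))) = q(4,) = 0
  (f (q (f (t (u))))) = f(0,) = 4


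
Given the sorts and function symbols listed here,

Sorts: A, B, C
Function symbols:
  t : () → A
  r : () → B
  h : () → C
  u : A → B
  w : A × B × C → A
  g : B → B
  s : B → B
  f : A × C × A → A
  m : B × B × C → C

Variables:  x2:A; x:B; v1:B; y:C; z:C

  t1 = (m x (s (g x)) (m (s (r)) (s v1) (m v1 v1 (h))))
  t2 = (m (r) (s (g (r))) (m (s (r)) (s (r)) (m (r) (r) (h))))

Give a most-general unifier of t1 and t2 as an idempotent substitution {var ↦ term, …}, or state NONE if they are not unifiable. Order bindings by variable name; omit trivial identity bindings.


{v1 ↦ (r), x ↦ (r)}


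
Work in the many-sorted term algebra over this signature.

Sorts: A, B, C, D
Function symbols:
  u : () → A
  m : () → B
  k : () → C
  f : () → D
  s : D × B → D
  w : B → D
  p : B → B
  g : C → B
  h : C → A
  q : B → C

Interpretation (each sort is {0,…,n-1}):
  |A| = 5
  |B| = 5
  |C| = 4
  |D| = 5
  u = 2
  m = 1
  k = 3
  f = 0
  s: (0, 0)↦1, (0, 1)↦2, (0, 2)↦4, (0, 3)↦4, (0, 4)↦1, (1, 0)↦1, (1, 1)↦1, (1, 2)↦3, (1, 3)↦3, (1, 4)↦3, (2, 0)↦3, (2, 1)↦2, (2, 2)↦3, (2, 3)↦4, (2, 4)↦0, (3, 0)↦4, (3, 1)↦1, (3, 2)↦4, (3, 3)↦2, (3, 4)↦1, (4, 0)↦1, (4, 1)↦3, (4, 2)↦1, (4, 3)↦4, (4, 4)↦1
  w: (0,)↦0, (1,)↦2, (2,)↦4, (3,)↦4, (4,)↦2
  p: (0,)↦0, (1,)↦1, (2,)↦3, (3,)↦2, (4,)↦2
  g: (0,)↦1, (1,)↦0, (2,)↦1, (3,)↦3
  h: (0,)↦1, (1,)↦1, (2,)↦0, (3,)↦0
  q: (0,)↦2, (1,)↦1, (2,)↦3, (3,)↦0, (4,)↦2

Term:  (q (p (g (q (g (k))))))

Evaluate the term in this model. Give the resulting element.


value = 1

  k = 3
  (g (k)) = g(3,) = 3
  (q (g (k))) = q(3,) = 0
  (g (q (g (k)))) = g(0,) = 1
  (p (g (q (g (k))))) = p(1,) = 1
  (q (p (g (q (g (k)))))) = q(1,) = 1


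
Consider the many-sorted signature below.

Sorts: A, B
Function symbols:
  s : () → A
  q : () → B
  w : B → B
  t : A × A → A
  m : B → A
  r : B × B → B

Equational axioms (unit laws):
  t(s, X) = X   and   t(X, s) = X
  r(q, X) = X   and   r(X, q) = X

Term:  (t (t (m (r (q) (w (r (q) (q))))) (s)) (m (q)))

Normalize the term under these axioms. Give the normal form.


1. (t (t (m (r (q) (w (r (q) (q))))) (s)) (m (q)))  →  (t (m (r (q) (w (r (q) (q))))) (m (q)))
2. (t (m (r (q) (w (r (q) (q))))) (m (q)))  →  (t (m (w (r (q) (q)))) (m (q)))
3. (t (m (w (r (q) (q)))) (m (q)))  →  (t (m (w (q))) (m (q)))

normal form = (t (m (w (q))) (m (q)))


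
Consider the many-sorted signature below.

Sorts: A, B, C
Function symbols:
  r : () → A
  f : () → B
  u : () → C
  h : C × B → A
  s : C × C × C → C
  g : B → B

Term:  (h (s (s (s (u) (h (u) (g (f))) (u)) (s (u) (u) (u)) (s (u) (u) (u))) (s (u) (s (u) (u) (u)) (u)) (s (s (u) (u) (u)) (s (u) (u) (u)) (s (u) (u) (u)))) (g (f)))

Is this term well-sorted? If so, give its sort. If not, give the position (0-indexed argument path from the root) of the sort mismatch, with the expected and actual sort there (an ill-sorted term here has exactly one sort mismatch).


ill-sorted at position [0, 0, 0, 1]: expected C, got A

        (u) : C
          (u) : C
            (f) : B
          (g (f)) : B
        (h (u) (g (f))) : A
        (u) : C
      (s (u) (h (u) (g (f))) (u)) : ✗ arg 1 at [0, 0, 0, 1] has sort A, expected C
        (u) : C
        (u) : C
        (u) : C
      (s (u) (u) (u)) : C
        (u) : C
        (u) : C
        (u) : C
      (s (u) (u) (u)) : C
      (u) : C
        (u) : C
        (u) : C
        (u) : C
      (s (u) (u) (u)) : C
      (u) : C
    (s (u) (s (u) (u) (u)) (u)) : C
        (u) : C
        (u) : C
        (u) : C
      (s (u) (u) (u)) : C
        (u) : C
        (u) : C
        (u) : C
      (s (u) (u) (u)) : C
        (u) : C
        (u) : C
        (u) : C
      (s (u) (u) (u)) : C
    (s (s (u) (u) (u)) (s (u) (u) (u)) (s (u) (u) (u))) : C
    (f) : B
  (g (f)) : B


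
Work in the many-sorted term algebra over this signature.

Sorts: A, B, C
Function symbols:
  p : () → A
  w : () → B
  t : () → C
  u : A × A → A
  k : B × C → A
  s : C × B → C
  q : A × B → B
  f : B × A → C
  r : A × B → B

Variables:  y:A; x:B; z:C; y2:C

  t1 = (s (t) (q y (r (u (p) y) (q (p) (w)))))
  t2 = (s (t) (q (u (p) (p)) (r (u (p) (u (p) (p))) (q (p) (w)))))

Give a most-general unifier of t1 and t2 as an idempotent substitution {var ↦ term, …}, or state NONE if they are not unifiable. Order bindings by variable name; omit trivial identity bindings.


{y ↦ (u (p) (p))}


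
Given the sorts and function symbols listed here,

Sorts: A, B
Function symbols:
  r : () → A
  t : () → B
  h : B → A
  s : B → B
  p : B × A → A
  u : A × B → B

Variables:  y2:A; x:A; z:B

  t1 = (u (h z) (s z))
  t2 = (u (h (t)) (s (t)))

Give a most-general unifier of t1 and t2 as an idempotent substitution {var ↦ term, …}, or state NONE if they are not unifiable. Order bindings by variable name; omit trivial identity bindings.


{z ↦ (t)}


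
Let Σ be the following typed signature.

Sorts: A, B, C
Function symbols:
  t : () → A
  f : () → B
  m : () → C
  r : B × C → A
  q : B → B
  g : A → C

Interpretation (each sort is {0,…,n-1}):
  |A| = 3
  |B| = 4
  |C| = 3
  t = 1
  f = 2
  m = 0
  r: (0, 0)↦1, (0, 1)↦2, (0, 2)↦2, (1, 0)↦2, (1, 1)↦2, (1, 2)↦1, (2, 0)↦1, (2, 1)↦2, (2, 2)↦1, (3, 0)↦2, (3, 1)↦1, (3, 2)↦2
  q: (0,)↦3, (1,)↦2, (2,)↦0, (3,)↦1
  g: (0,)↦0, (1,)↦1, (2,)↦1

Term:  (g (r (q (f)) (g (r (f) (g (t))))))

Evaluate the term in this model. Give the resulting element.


  f = 2
  (q (f)) = q(2,) = 0
  f = 2
  t = 1
  (g (t)) = g(1,) = 1
  (r (f) (g (t))) = r(2, 1) = 2
  (g (r (f) (g (t)))) = g(2,) = 1
  (r (q (f)) (g (r (f) (g (t))))) = r(0, 1) = 2
  (g (r (q (f)) (g (r (f) (g (t)))))) = g(2,) = 1

value = 1


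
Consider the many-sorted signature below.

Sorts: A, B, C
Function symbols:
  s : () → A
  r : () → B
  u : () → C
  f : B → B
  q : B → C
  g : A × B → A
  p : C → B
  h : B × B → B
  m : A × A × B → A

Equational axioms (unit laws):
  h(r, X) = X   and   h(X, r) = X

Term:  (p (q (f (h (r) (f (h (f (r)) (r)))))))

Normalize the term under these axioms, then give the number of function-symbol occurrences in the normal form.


size = 6

1. (p (q (f (h (r) (f (h (f (r)) (r)))))))  →  (p (q (f (f (h (f (r)) (r))))))
2. (p (q (f (f (h (f (r)) (r))))))  →  (p (q (f (f (f (r))))))
normal form: (p (q (f (f (f (r))))))


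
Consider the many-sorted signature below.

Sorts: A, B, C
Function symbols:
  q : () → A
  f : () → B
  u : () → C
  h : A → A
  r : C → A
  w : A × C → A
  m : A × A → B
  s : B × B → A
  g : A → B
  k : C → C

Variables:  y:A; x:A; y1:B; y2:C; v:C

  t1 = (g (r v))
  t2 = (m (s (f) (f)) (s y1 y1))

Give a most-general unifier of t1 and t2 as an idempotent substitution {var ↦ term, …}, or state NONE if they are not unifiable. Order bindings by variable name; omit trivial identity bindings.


NONE (not unifiable)

head clash or occurs-check failure — not unifiable


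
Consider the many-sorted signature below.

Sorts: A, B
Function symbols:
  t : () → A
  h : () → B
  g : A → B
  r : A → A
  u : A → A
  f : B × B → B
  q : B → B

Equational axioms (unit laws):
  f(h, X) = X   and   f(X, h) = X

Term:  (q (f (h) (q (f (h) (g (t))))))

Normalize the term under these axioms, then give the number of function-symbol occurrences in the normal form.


1. (q (f (h) (q (f (h) (g (t))))))  →  (q (q (f (h) (g (t)))))
2. (q (q (f (h) (g (t)))))  →  (q (q (g (t))))
normal form: (q (q (g (t))))

size = 4


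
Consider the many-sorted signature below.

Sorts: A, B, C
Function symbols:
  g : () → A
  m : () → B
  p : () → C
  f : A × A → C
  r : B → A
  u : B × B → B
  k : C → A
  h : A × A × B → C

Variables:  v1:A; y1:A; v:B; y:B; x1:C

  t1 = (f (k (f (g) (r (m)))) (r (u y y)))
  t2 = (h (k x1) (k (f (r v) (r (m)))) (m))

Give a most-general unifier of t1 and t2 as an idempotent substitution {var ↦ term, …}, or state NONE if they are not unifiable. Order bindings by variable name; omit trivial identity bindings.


NONE (not unifiable)

head clash or occurs-check failure — not unifiable


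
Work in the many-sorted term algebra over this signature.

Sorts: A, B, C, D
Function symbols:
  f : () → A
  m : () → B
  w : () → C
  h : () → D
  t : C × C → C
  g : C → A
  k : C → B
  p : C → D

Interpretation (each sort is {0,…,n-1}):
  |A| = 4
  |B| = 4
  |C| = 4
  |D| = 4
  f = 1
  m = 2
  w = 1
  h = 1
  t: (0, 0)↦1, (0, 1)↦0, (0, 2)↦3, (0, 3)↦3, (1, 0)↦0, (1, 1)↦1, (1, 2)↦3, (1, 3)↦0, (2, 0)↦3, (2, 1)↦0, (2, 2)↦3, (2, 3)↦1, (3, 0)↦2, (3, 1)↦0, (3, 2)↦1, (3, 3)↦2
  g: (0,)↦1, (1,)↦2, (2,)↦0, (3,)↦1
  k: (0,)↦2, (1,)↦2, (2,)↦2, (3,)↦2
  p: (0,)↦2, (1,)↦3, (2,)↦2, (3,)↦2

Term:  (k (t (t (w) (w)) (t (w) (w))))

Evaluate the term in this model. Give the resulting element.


value = 2

  w = 1
  w = 1
  (t (w) (w)) = t(1, 1) = 1
  w = 1
  w = 1
  (t (w) (w)) = t(1, 1) = 1
  (t (t (w) (w)) (t (w) (w))) = t(1, 1) = 1
  (k (t (t (w) (w)) (t (w) (w)))) = k(1,) = 2


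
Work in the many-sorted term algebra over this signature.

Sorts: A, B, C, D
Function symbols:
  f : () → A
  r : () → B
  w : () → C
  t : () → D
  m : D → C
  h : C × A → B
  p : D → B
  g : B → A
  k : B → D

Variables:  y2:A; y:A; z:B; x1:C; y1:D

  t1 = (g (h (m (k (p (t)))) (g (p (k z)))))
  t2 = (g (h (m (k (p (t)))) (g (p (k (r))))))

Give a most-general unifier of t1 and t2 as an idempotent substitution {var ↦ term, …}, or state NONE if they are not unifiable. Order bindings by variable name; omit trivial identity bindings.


{z ↦ (r)}


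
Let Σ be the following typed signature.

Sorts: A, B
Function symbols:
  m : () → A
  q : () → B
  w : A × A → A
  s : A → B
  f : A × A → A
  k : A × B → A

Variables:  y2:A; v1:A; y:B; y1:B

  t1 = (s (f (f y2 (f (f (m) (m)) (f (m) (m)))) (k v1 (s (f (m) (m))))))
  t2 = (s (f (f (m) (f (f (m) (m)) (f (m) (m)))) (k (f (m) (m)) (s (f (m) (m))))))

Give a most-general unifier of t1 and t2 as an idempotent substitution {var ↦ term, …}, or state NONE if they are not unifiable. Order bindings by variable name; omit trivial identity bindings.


{v1 ↦ (f (m) (m)), y2 ↦ (m)}


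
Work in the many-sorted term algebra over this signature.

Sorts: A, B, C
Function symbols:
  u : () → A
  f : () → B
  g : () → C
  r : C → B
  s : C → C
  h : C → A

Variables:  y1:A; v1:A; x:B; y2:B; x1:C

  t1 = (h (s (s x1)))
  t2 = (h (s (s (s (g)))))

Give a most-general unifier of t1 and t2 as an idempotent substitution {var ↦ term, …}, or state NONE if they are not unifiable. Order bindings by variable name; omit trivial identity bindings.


{x1 ↦ (s (g))}
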